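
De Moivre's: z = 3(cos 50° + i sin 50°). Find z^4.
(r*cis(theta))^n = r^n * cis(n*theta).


r^4 = 3^4 = 81
n*theta = 4*50° = 200° = 200° (mod 360)
a = 81*cos(200°) = -76.1151
b = 81*sin(200°) = -27.7036

81 cis(200°) = -76.1151 - 27.7036i


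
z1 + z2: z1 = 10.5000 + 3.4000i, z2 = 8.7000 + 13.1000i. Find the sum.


Real: 10.5 + 8.7 = 19.2
Imag: 3.4 + 13.1 = 16.5

19.2000 + 16.5000i


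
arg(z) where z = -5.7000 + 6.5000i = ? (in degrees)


Re = -5.7, Im = 6.5
arg = atan2(6.5, -5.7) = 131.2483 degrees

arg(z) = 131.2483 degrees


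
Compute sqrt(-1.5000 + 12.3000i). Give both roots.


|z| = sqrt(2.25+151.29) = 12.3911
sqrt((|z|+a)/2) = sqrt((12.3911+(-1.5))/2) = sqrt(5.4456) = 2.3336
sqrt((|z|-a)/2) = sqrt((12.3911-(-1.5))/2) = sqrt(6.9456) = 2.6354

±(2.3336 + 2.6354i) i.e. 2.3336 + 2.6354i and -2.3336 - 2.6354i


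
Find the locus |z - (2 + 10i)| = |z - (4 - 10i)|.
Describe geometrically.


Equal distances means the locus is the perpendicular bisector of z1 and z2.
Midpoint = ((2+4)/2, (10+(-10))/2) = (3.0000, 0)

Perpendicular bisector through (3.0000, 0)


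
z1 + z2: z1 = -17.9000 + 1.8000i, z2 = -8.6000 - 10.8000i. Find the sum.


Real: -17.9 - 8.6 = -26.5
Imag: 1.8 - 10.8 = -9

-26.5000 - 9.0000i


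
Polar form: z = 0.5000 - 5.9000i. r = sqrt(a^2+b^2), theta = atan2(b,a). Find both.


r = sqrt(0.25+34.81) = sqrt(35.06) = 5.9211
theta = atan2(-5.9, 0.5) = -85.1560 degrees

r = 5.9211, theta = -85.1560 degrees


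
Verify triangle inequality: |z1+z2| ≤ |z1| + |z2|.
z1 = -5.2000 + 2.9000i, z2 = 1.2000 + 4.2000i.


|z1| = sqrt((-5.2)^2 + 2.9^2) = sqrt(35.45) = 5.9540
|z2| = sqrt(1.2^2 + 4.2^2) = sqrt(19.08) = 4.3681
z1+z2 = -4.0000 + 7.1000i
|z1+z2| = sqrt(66.41) = 8.1492
|z1|+|z2| = 5.9540 + 4.3681 = 10.3221

|z1+z2| = 8.1492 ≤ |z1|+|z2| = 10.3221 (verified)


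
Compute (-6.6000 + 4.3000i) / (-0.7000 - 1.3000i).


Conjugate of z2 = -0.7000 + 1.3000i
Numerator: (-6.6000 + 4.3000i)(-0.7000 + 1.3000i) = -0.9700 - 11.5900i
Denominator: (-0.7)^2 + (-1.3)^2 = 2.18
Result = (-0.9700 - 11.5900i)/2.18

-0.4450 - 5.3165i


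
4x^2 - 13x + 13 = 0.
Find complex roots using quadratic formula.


disc = (-13)^2 - 4*4*13 = 169 - 208 = -39
sqrt(|disc|) = sqrt(39) = 6.2450
Real part = 13/(2*4) = 1.6250
Imag part = 6.2450/(2*4) = 0.7806

1.6250 ± 0.7806i


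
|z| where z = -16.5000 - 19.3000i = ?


|z| = sqrt((-16.5)^2 + (-19.3)^2) = sqrt(272.25 + 372.49) = sqrt(644.74) = 25.3917

|z| = 25.3917


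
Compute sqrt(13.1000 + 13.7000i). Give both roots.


|z| = sqrt(171.61+187.69) = 18.9552
sqrt((|z|+a)/2) = sqrt((18.9552+13.1)/2) = sqrt(16.0276) = 4.0034
sqrt((|z|-a)/2) = sqrt((18.9552-13.1)/2) = sqrt(2.9276) = 1.7110

±(4.0034 + 1.7110i) i.e. 4.0034 + 1.7110i and -4.0034 - 1.7110i


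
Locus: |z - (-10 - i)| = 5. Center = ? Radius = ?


|z - z0| = r is a circle with center z0 and radius r.
Center = (-10, -1), radius = 5

Circle with center (-10, -1) and radius 5


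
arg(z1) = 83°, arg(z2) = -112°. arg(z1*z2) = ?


arg(z1*z2) = 83° - 112° = -29°
Normalized to (-180°, 180°]: -29°

-29°


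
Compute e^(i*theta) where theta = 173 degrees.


cos(173°) = -0.9925
sin(173°) = 0.1219

e^(i*173°) = -0.9925 + 0.1219i


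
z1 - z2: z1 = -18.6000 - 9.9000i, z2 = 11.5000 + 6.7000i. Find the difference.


Real: -18.6 - 11.5 = -30.1
Imag: -9.9 - 6.7 = -16.6

-30.1000 - 16.6000i


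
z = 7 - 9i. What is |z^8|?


|z| = sqrt(49+81) = sqrt(130) = 11.4018
|z^8| = |z|^8 = (sqrt(130))^8 = 130^4 = 285610000

|z^8| = 285610000


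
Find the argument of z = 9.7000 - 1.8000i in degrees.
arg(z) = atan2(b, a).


Re = 9.7, Im = -1.8
arg = atan2(-1.8, 9.7) = -10.5126 degrees

arg(z) = -10.5126 degrees


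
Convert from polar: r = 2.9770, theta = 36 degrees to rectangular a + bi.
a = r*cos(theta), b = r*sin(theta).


a = 2.9770*cos(36°) = 2.9770*0.809 = 2.4084
b = 2.9770*sin(36°) = 2.9770*0.587785 = 1.7498

2.4084 + 1.7498i


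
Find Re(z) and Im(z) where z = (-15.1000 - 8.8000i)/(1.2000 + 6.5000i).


Multiply by conjugate: (-15.1000 - 8.8000i)(1.2000 - 6.5000i) / (1.2^2 + 6.5^2)
Numerator real = -15.1*1.2 - (8.8)*6.5 = -75.32
Numerator imag = -8.8*1.2 - (-15.1)*6.5 = 87.59
Denominator = 43.69
Re(z) = -75.32/43.69 = -1.7240
Im(z) = 87.59/43.69 = 2.0048

Re(z) = -1.7240, Im(z) = 2.0048


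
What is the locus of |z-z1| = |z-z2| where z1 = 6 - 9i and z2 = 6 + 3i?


Equal distances means the locus is the perpendicular bisector of z1 and z2.
Midpoint = ((6+6)/2, (-9+3)/2) = (6.0000, -3.0000)

Perpendicular bisector through (6.0000, -3.0000)


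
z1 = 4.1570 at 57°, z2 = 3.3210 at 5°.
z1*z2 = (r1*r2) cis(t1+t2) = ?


r = 4.1570 * 3.3210 = 13.8054
theta = 57° + 5° = 62° = 62° (mod 360)

13.8054 cis(62°)


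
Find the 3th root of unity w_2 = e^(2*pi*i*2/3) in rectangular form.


Angle = 360*2/3 = 240°
a = cos(240°) = -0.5000
b = sin(240°) = -0.8660

-0.5000 - 0.8660i


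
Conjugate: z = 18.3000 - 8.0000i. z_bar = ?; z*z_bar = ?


z_bar = 18.3000 + 8.0000i
z*z_bar = 18.3^2 + (-8)^2 = 334.89 + 64 = 398.89

z_bar = 18.3000 + 8.0000i, z*z_bar = 398.89


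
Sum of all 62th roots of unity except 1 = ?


With w = e^(2*pi*i/62), all 62 of the 62th roots of unity w^0 = 1, w, ..., w^(61) sum to 0: 1 + w + ... + w^(61) = (1 - w^62)/(1 - w) = 0 since w^62 = 1, w ≠ 1.
Removing the root 1: w + w^2 + ... + w^(61) = 0 - 1 = -1

Sum = -1


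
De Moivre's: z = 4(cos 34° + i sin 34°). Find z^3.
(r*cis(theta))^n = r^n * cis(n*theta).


r^3 = 4^3 = 64
n*theta = 3*34° = 102° = 102° (mod 360)
a = 64*cos(102°) = -13.3063
b = 64*sin(102°) = 62.6014

64 cis(102°) = -13.3063 + 62.6014i


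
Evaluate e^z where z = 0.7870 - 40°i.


e^0.7870 = 2.1968
cos(-40°) = 0.76604
sin(-40°) = -0.6428
Real = 2.1968*0.76604 = 1.6828
Imag = 2.1968*(-0.6428) = -1.4121

1.6828 - 1.4121i


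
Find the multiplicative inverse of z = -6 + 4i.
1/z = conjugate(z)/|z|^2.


|z|^2 = 36+16 = 52
1/z = (-6 - 4i)/52

1/z = -0.1154 - 0.0769i


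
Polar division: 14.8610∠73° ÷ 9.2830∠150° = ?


r = 14.8610 / 9.2830 = 1.6009
theta = 73° - 150° = -77° = 283° (mod 360)

1.6009 cis(283°)


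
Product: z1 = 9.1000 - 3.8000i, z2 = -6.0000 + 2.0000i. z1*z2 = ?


Real = 9.1*(-6) - (-3.8)*2 = -54.6 - (-7.6) = -47
Imag = 9.1*2 - (6)*(-3.8) = 18.2 + 22.8 = 41

-47.0000 + 41.0000i


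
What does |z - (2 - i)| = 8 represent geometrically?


|z - z0| = r is a circle with center z0 and radius r.
Center = (2, -1), radius = 8

Circle with center (2, -1) and radius 8


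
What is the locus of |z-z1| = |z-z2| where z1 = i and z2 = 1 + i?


Equal distances means the locus is the perpendicular bisector of z1 and z2.
Midpoint = ((0+1)/2, (1+1)/2) = (0.5000, 1.0000)

Perpendicular bisector through (0.5000, 1.0000)


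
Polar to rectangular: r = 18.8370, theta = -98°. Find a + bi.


a = 18.8370*cos(-98°) = 18.8370*(-0.139173) = -2.6216
b = 18.8370*sin(-98°) = 18.8370*(-0.99027) = -18.6537

-2.6216 - 18.6537i


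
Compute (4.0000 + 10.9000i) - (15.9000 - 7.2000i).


Real: 4 - 15.9 = -11.9
Imag: 10.9 + 7.2 = 18.1

-11.9000 + 18.1000i


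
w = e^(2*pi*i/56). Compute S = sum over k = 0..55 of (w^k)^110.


The roots are w_k = w^k with w = e^(2*pi*i/56), and (w^k)^110 = (w^110)^k.
So S = 1 + u + u^2 + ... + u^(55) with u = w^110.
110 = 1*56 + 54, so 110 is not a multiple of 56: u = (w^56)^1 * w^54 = w^54 ≠ 1 (w is a primitive 56th root), while u^56 = (w^56)^110 = 1.
Geometric series: S = (1 - u^56)/(1 - u) = (1 - 1)/(1 - u) = 0

S = 0


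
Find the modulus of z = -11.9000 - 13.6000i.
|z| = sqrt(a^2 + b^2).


|z| = sqrt((-11.9)^2 + (-13.6)^2) = sqrt(141.61 + 184.96) = sqrt(326.57) = 18.0712

|z| = 18.0712


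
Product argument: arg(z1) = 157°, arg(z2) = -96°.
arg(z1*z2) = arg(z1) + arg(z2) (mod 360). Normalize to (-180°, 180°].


arg(z1*z2) = 157° - 96° = 61°
Normalized to (-180°, 180°]: 61°

61°


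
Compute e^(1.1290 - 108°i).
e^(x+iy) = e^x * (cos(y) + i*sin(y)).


e^1.1290 = 3.0926
cos(-108°) = -0.30902
sin(-108°) = -0.95106
Real = 3.0926*(-0.30902) = -0.9557
Imag = 3.0926*(-0.95106) = -2.9412

-0.9557 - 2.9412i


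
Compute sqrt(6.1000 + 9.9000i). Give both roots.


|z| = sqrt(37.21+98.01) = 11.6284
sqrt((|z|+a)/2) = sqrt((11.6284+6.1)/2) = sqrt(8.8642) = 2.9773
sqrt((|z|-a)/2) = sqrt((11.6284-6.1)/2) = sqrt(2.7642) = 1.6626

±(2.9773 + 1.6626i) i.e. 2.9773 + 1.6626i and -2.9773 - 1.6626i


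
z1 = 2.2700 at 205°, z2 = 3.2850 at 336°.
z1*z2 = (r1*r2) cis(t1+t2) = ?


r = 2.2700 * 3.2850 = 7.4569
theta = 205° + 336° = 541° = 181° (mod 360)

7.4569 cis(181°)


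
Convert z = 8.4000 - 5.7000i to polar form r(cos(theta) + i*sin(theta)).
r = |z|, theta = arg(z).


r = sqrt(70.56+32.49) = sqrt(103.05) = 10.1514
theta = atan2(-5.7, 8.4) = -34.1597 degrees

r = 10.1514, theta = -34.1597 degrees


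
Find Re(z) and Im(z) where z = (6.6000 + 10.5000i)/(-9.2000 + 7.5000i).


Multiply by conjugate: (6.6000 + 10.5000i)(-9.2000 - 7.5000i) / ((-9.2)^2 + 7.5^2)
Numerator real = 6.6*(-9.2) + 10.5*7.5 = 18.03
Numerator imag = 10.5*(-9.2) - 6.6*7.5 = -146.1
Denominator = 140.89
Re(z) = 18.03/140.89 = 0.1280
Im(z) = -146.1/140.89 = -1.0370

Re(z) = 0.1280, Im(z) = -1.0370


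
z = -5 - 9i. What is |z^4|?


|z| = sqrt(25+81) = sqrt(106) = 10.2956
|z^4| = |z|^4 = (sqrt(106))^4 = 106^2 = 11236

|z^4| = 11236


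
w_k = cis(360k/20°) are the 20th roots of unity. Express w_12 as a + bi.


Angle = 360*12/20 = 216°
a = cos(216°) = -0.8090
b = sin(216°) = -0.5878

-0.8090 - 0.5878i


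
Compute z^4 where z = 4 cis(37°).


r^4 = 4^4 = 256
n*theta = 4*37° = 148° = 148° (mod 360)
a = 256*cos(148°) = -217.1003
b = 256*sin(148°) = 135.6593

256 cis(148°) = -217.1003 + 135.6593i


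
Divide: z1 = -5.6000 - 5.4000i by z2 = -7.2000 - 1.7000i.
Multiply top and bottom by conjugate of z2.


Conjugate of z2 = -7.2000 + 1.7000i
Numerator: (-5.6000 - 5.4000i)(-7.2000 + 1.7000i) = 49.5000 + 29.3600i
Denominator: (-7.2)^2 + (-1.7)^2 = 54.73
Result = (49.5000 + 29.3600i)/54.73

0.9044 + 0.5365i


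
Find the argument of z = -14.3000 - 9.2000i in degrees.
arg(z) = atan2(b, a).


Re = -14.3, Im = -9.2
arg = atan2(-9.2, -14.3) = -147.2445 degrees

arg(z) = -147.2445 degrees


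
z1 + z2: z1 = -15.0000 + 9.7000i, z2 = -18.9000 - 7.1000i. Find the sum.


Real: -15 - 18.9 = -33.9
Imag: 9.7 - 7.1 = 2.6

-33.9000 + 2.6000i


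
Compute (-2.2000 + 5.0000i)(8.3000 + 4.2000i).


Real = -2.2*8.3 - 5*4.2 = -18.26 - 21 = -39.26
Imag = -2.2*4.2 + 8.3*5 = -9.24 + 41.5 = 32.26

-39.2600 + 32.2600i


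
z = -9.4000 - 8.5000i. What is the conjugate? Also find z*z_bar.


z_bar = -9.4000 + 8.5000i
z*z_bar = (-9.4)^2 + (-8.5)^2 = 88.36 + 72.25 = 160.61

z_bar = -9.4000 + 8.5000i, z*z_bar = 160.61


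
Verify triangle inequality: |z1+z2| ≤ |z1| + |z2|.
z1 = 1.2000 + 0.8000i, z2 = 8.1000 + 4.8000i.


|z1| = sqrt(1.2^2 + 0.8^2) = sqrt(2.08) = 1.4422
|z2| = sqrt(8.1^2 + 4.8^2) = sqrt(88.65) = 9.4154
z1+z2 = 9.3000 + 5.6000i
|z1+z2| = sqrt(117.85) = 10.8559
|z1|+|z2| = 1.4422 + 9.4154 = 10.8576

|z1+z2| = 10.8559 ≤ |z1|+|z2| = 10.8576 (verified)


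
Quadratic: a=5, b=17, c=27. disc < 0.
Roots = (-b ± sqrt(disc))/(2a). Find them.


disc = 17^2 - 4*5*27 = 289 - 540 = -251
sqrt(|disc|) = sqrt(251) = 15.8430
Real part = -17/(2*5) = -1.7000
Imag part = 15.8430/(2*5) = 1.5843

-1.7000 ± 1.5843i


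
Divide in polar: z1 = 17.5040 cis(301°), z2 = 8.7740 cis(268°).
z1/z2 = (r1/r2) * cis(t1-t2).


r = 17.5040 / 8.7740 = 1.9950
theta = 301° - 268° = 33° = 33° (mod 360)

1.9950 cis(33°)


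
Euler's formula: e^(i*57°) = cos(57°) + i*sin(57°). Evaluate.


cos(57°) = 0.5446
sin(57°) = 0.8387

e^(i*57°) = 0.5446 + 0.8387i


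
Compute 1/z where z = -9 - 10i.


|z|^2 = 81+100 = 181
1/z = (-9 + 10i)/181

1/z = -0.0497 + 0.0552i


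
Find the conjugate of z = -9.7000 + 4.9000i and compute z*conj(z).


z_bar = -9.7000 - 4.9000i
z*z_bar = (-9.7)^2 + 4.9^2 = 94.09 + 24.01 = 118.1

z_bar = -9.7000 - 4.9000i, z*z_bar = 118.1


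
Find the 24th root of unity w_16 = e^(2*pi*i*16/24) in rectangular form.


Angle = 360*16/24 = 240°
a = cos(240°) = -0.5000
b = sin(240°) = -0.8660

-0.5000 - 0.8660i


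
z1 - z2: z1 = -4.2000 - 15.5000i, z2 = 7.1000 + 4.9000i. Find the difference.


Real: -4.2 - 7.1 = -11.3
Imag: -15.5 - 4.9 = -20.4

-11.3000 - 20.4000i


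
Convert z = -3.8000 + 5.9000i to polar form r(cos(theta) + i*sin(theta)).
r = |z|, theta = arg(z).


r = sqrt(14.44+34.81) = sqrt(49.25) = 7.0178
theta = atan2(5.9, -3.8) = 122.7843 degrees

r = 7.0178, theta = 122.7843 degrees


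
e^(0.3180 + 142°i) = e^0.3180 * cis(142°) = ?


e^0.3180 = 1.3744
cos(142°) = -0.788
sin(142°) = 0.6157
Real = 1.3744*(-0.788) = -1.0830
Imag = 1.3744*0.6157 = 0.8462

-1.0830 + 0.8462i


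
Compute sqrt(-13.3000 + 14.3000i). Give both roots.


|z| = sqrt(176.89+204.49) = 19.5290
sqrt((|z|+a)/2) = sqrt((19.5290+(-13.3))/2) = sqrt(3.1145) = 1.7648
sqrt((|z|-a)/2) = sqrt((19.5290-(-13.3))/2) = sqrt(16.4145) = 4.0515

±(1.7648 + 4.0515i) i.e. 1.7648 + 4.0515i and -1.7648 - 4.0515i


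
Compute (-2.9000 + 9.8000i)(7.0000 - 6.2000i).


Real = -2.9*7 - 9.8*(-6.2) = -20.3 - (-60.76) = 40.46
Imag = -2.9*(-6.2) + 7*9.8 = 17.98 + 68.6 = 86.58

40.4600 + 86.5800i


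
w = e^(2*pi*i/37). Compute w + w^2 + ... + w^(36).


With w = e^(2*pi*i/37), all 37 of the 37th roots of unity w^0 = 1, w, ..., w^(36) sum to 0: 1 + w + ... + w^(36) = (1 - w^37)/(1 - w) = 0 since w^37 = 1, w ≠ 1.
Removing the root 1: w + w^2 + ... + w^(36) = 0 - 1 = -1

Sum = -1


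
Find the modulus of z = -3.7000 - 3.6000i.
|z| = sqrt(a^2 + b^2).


|z| = sqrt((-3.7)^2 + (-3.6)^2) = sqrt(13.69 + 12.96) = sqrt(26.65) = 5.1624

|z| = 5.1624


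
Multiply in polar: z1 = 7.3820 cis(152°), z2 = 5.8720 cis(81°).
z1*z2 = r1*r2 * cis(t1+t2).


r = 7.3820 * 5.8720 = 43.3471
theta = 152° + 81° = 233° = 233° (mod 360)

43.3471 cis(233°)


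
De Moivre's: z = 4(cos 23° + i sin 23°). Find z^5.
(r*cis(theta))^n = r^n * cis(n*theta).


r^5 = 4^5 = 1024
n*theta = 5*23° = 115° = 115° (mod 360)
a = 1024*cos(115°) = -432.7611
b = 1024*sin(115°) = 928.0592

1024 cis(115°) = -432.7611 + 928.0592i


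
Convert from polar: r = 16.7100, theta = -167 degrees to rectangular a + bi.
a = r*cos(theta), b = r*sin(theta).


a = 16.7100*cos(-167°) = 16.7100*(-0.97437) = -16.2817
b = 16.7100*sin(-167°) = 16.7100*(-0.22495) = -3.7589

-16.2817 - 3.7589i


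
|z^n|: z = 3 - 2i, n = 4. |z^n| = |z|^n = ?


|z| = sqrt(9+4) = sqrt(13) = 3.6056
|z^4| = |z|^4 = (sqrt(13))^4 = 13^2 = 169

|z^4| = 169


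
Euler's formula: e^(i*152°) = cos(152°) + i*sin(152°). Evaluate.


cos(152°) = -0.8829
sin(152°) = 0.4695

e^(i*152°) = -0.8829 + 0.4695i


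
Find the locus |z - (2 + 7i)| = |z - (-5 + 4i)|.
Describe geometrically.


Equal distances means the locus is the perpendicular bisector of z1 and z2.
Midpoint = ((2+(-5))/2, (7+4)/2) = (-1.5000, 5.5000)

Perpendicular bisector through (-1.5000, 5.5000)


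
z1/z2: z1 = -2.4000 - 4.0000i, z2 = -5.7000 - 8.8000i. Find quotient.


Conjugate of z2 = -5.7000 + 8.8000i
Numerator: (-2.4000 - 4.0000i)(-5.7000 + 8.8000i) = 48.8800 + 1.6800i
Denominator: (-5.7)^2 + (-8.8)^2 = 109.93
Result = (48.8800 + 1.6800i)/109.93

0.4446 + 0.0153i


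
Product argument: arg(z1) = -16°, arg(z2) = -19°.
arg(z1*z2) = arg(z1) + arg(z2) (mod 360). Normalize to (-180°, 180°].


arg(z1*z2) = -16° - 19° = -35°
Normalized to (-180°, 180°]: -35°

-35°


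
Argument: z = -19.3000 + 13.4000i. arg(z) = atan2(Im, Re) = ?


Re = -19.3, Im = 13.4
arg = atan2(13.4, -19.3) = 145.2277 degrees

arg(z) = 145.2277 degrees


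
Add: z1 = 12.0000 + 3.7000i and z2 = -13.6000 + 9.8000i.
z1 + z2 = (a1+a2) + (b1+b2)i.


Real: 12 - 13.6 = -1.6
Imag: 3.7 + 9.8 = 13.5

-1.6000 + 13.5000i


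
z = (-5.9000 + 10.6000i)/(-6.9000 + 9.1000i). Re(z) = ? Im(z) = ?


Multiply by conjugate: (-5.9000 + 10.6000i)(-6.9000 - 9.1000i) / ((-6.9)^2 + 9.1^2)
Numerator real = -5.9*(-6.9) + 10.6*9.1 = 137.17
Numerator imag = 10.6*(-6.9) - (-5.9)*9.1 = -19.45
Denominator = 130.42
Re(z) = 137.17/130.42 = 1.0518
Im(z) = -19.45/130.42 = -0.1491

Re(z) = 1.0518, Im(z) = -0.1491


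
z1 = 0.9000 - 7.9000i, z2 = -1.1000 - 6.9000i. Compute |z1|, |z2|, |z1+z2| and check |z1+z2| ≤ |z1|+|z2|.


|z1| = sqrt(0.9^2 + (-7.9)^2) = sqrt(63.22) = 7.9511
|z2| = sqrt((-1.1)^2 + (-6.9)^2) = sqrt(48.82) = 6.9871
z1+z2 = -0.2000 - 14.8000i
|z1+z2| = sqrt(219.08) = 14.8014
|z1|+|z2| = 7.9511 + 6.9871 = 14.9382

|z1+z2| = 14.8014 ≤ |z1|+|z2| = 14.9382 (verified)


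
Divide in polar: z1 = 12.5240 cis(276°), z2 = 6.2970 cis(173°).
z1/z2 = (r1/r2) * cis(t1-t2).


r = 12.5240 / 6.2970 = 1.9889
theta = 276° - 173° = 103° = 103° (mod 360)

1.9889 cis(103°)


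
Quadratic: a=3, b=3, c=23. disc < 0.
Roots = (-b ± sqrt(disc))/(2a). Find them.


disc = 3^2 - 4*3*23 = 9 - 276 = -267
sqrt(|disc|) = sqrt(267) = 16.3401
Real part = -3/(2*3) = -0.5000
Imag part = 16.3401/(2*3) = 2.7234

-0.5000 ± 2.7234i


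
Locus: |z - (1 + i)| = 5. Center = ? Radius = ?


|z - z0| = r is a circle with center z0 and radius r.
Center = (1, 1), radius = 5

Circle with center (1, 1) and radius 5


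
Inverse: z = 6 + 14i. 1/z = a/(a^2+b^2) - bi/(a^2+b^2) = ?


|z|^2 = 36+196 = 232
1/z = (6 - 14i)/232

1/z = 0.0259 - 0.0603i


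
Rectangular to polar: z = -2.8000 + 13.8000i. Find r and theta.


r = sqrt(7.84+190.44) = sqrt(198.28) = 14.0812
theta = atan2(13.8, -2.8) = 101.4695 degrees

r = 14.0812, theta = 101.4695 degrees


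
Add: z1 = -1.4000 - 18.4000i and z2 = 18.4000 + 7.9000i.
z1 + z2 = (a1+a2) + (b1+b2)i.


Real: -1.4 + 18.4 = 17
Imag: -18.4 + 7.9 = -10.5

17.0000 - 10.5000i


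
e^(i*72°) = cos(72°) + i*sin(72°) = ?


cos(72°) = 0.3090
sin(72°) = 0.9511

e^(i*72°) = 0.3090 + 0.9511i


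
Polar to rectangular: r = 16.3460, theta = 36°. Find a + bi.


a = 16.3460*cos(36°) = 16.3460*0.80902 = 13.2242
b = 16.3460*sin(36°) = 16.3460*0.587785 = 9.6079

13.2242 + 9.6079i


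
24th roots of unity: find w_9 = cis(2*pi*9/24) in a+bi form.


Angle = 360*9/24 = 135°
a = cos(135°) = -0.7071
b = sin(135°) = 0.7071

-0.7071 + 0.7071i


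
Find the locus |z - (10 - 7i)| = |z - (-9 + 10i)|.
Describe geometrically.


Equal distances means the locus is the perpendicular bisector of z1 and z2.
Midpoint = ((10+(-9))/2, (-7+10)/2) = (0.5000, 1.5000)

Perpendicular bisector through (0.5000, 1.5000)


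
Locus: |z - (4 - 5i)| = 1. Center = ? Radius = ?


|z - z0| = r is a circle with center z0 and radius r.
Center = (4, -5), radius = 1

Circle with center (4, -5) and radius 1


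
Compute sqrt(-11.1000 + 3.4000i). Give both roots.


|z| = sqrt(123.21+11.56) = 11.6090
sqrt((|z|+a)/2) = sqrt((11.6090+(-11.1))/2) = sqrt(0.2545) = 0.5045
sqrt((|z|-a)/2) = sqrt((11.6090-(-11.1))/2) = sqrt(11.3545) = 3.3696

±(0.5045 + 3.3696i) i.e. 0.5045 + 3.3696i and -0.5045 - 3.3696i


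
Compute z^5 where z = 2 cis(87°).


r^5 = 2^5 = 32
n*theta = 5*87° = 435° = 75° (mod 360)
a = 32*cos(75°) = 8.2822
b = 32*sin(75°) = 30.9096

32 cis(75°) = 8.2822 + 30.9096i


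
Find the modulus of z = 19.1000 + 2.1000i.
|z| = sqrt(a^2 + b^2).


|z| = sqrt(19.1^2 + 2.1^2) = sqrt(364.81 + 4.41) = sqrt(369.22) = 19.2151

|z| = 19.2151


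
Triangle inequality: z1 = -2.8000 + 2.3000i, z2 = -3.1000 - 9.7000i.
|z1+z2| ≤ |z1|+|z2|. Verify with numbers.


|z1| = sqrt((-2.8)^2 + 2.3^2) = sqrt(13.13) = 3.6235
|z2| = sqrt((-3.1)^2 + (-9.7)^2) = sqrt(103.7) = 10.1833
z1+z2 = -5.9000 - 7.4000i
|z1+z2| = sqrt(89.57) = 9.4641
|z1|+|z2| = 3.6235 + 10.1833 = 13.8068

|z1+z2| = 9.4641 ≤ |z1|+|z2| = 13.8068 (verified)


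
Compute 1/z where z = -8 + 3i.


|z|^2 = 64+9 = 73
1/z = (-8 - 3i)/73

1/z = -0.1096 - 0.0411i


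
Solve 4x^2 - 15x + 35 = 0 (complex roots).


disc = (-15)^2 - 4*4*35 = 225 - 560 = -335
sqrt(|disc|) = sqrt(335) = 18.3030
Real part = 15/(2*4) = 1.8750
Imag part = 18.3030/(2*4) = 2.2879

1.8750 ± 2.2879i


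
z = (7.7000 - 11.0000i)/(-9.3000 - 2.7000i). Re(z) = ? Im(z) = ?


Multiply by conjugate: (7.7000 - 11.0000i)(-9.3000 + 2.7000i) / ((-9.3)^2 + (-2.7)^2)
Numerator real = 7.7*(-9.3) - (11)*(-2.7) = -41.91
Numerator imag = -11*(-9.3) - 7.7*(-2.7) = 123.09
Denominator = 93.78
Re(z) = -41.91/93.78 = -0.4469
Im(z) = 123.09/93.78 = 1.3125

Re(z) = -0.4469, Im(z) = 1.3125


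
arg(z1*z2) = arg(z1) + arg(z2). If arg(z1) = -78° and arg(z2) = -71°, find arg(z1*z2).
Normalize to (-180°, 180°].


arg(z1*z2) = -78° - 71° = -149°
Normalized to (-180°, 180°]: -149°

-149°


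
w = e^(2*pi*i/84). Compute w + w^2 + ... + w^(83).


With w = e^(2*pi*i/84), all 84 of the 84th roots of unity w^0 = 1, w, ..., w^(83) sum to 0: 1 + w + ... + w^(83) = (1 - w^84)/(1 - w) = 0 since w^84 = 1, w ≠ 1.
Removing the root 1: w + w^2 + ... + w^(83) = 0 - 1 = -1

Sum = -1


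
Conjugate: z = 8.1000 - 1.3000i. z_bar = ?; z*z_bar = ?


z_bar = 8.1000 + 1.3000i
z*z_bar = 8.1^2 + (-1.3)^2 = 65.61 + 1.69 = 67.3

z_bar = 8.1000 + 1.3000i, z*z_bar = 67.3


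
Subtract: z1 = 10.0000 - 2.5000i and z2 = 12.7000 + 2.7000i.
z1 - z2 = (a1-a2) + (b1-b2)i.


Real: 10 - 12.7 = -2.7
Imag: -2.5 - 2.7 = -5.2

-2.7000 - 5.2000i


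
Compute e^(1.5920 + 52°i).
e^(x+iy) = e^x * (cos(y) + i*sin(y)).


e^1.5920 = 4.9136
cos(52°) = 0.61566
sin(52°) = 0.788
Real = 4.9136*0.61566 = 3.0251
Imag = 4.9136*0.788 = 3.8719

3.0251 + 3.8719i


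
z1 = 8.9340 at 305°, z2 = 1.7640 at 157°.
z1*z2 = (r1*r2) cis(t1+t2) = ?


r = 8.9340 * 1.7640 = 15.7596
theta = 305° + 157° = 462° = 102° (mod 360)

15.7596 cis(102°)


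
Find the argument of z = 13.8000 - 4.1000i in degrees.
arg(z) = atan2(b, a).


Re = 13.8, Im = -4.1
arg = atan2(-4.1, 13.8) = -16.5468 degrees

arg(z) = -16.5468 degrees


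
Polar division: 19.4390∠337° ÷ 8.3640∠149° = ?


r = 19.4390 / 8.3640 = 2.3241
theta = 337° - 149° = 188° = 188° (mod 360)

2.3241 cis(188°)


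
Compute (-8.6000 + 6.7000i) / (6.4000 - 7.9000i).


Conjugate of z2 = 6.4000 + 7.9000i
Numerator: (-8.6000 + 6.7000i)(6.4000 + 7.9000i) = -107.9700 - 25.0600i
Denominator: 6.4^2 + (-7.9)^2 = 103.37
Result = (-107.9700 - 25.0600i)/103.37

-1.0445 - 0.2424i


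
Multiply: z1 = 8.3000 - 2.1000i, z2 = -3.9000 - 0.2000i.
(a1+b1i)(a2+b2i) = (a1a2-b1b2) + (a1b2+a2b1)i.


Real = 8.3*(-3.9) - (-2.1)*(-0.2) = -32.37 - 0.42 = -32.79
Imag = 8.3*(-0.2) - (3.9)*(-2.1) = -1.66 + 8.19 = 6.53

-32.7900 + 6.5300i


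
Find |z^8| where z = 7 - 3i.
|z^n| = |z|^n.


|z| = sqrt(49+9) = sqrt(58) = 7.6158
|z^8| = |z|^8 = (sqrt(58))^8 = 58^4 = 11316496

|z^8| = 11316496


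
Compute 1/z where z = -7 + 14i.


|z|^2 = 49+196 = 245
1/z = (-7 - 14i)/245

1/z = -0.0286 - 0.0571i


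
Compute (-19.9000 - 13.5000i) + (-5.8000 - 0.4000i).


Real: -19.9 - 5.8 = -25.7
Imag: -13.5 - 0.4 = -13.9

-25.7000 - 13.9000i


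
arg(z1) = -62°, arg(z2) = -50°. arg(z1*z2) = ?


arg(z1*z2) = -62° - 50° = -112°
Normalized to (-180°, 180°]: -112°

-112°


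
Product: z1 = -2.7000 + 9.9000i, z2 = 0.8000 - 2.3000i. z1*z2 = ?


Real = -2.7*0.8 - 9.9*(-2.3) = -2.16 - (-22.77) = 20.61
Imag = -2.7*(-2.3) + 0.8*9.9 = 6.21 + 7.92 = 14.13

20.6100 + 14.1300i


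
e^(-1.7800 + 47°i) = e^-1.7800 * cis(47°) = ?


e^-1.7800 = 0.1686
cos(47°) = 0.682
sin(47°) = 0.7314
Real = 0.1686*0.682 = 0.1150
Imag = 0.1686*0.7314 = 0.1233

0.1150 + 0.1233i


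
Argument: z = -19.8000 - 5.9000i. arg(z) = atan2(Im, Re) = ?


Re = -19.8, Im = -5.9
arg = atan2(-5.9, -19.8) = -163.4070 degrees

arg(z) = -163.4070 degrees


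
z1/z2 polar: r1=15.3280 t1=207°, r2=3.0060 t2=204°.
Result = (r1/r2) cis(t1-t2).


r = 15.3280 / 3.0060 = 5.0991
theta = 207° - 204° = 3° = 3° (mod 360)

5.0991 cis(3°)


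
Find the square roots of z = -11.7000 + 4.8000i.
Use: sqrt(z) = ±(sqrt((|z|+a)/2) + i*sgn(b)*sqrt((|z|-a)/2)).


|z| = sqrt(136.89+23.04) = 12.6463
sqrt((|z|+a)/2) = sqrt((12.6463+(-11.7))/2) = sqrt(0.4732) = 0.6879
sqrt((|z|-a)/2) = sqrt((12.6463-(-11.7))/2) = sqrt(12.1732) = 3.4890

±(0.6879 + 3.4890i) i.e. 0.6879 + 3.4890i and -0.6879 - 3.4890i


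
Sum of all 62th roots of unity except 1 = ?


With w = e^(2*pi*i/62), all 62 of the 62th roots of unity w^0 = 1, w, ..., w^(61) sum to 0: 1 + w + ... + w^(61) = (1 - w^62)/(1 - w) = 0 since w^62 = 1, w ≠ 1.
Removing the root 1: w + w^2 + ... + w^(61) = 0 - 1 = -1

Sum = -1


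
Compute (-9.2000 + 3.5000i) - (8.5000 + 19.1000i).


Real: -9.2 - 8.5 = -17.7
Imag: 3.5 - 19.1 = -15.6

-17.7000 - 15.6000i


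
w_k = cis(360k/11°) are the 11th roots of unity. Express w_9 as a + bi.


Angle = 360*9/11 = 294.5455°
a = cos(294.5455°) = 0.4154
b = sin(294.5455°) = -0.9096

0.4154 - 0.9096i


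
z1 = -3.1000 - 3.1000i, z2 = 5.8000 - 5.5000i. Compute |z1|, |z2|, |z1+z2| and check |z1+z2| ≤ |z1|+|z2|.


|z1| = sqrt((-3.1)^2 + (-3.1)^2) = sqrt(19.22) = 4.3841
|z2| = sqrt(5.8^2 + (-5.5)^2) = sqrt(63.89) = 7.9931
z1+z2 = 2.7000 - 8.6000i
|z1+z2| = sqrt(81.25) = 9.0139
|z1|+|z2| = 4.3841 + 7.9931 = 12.3772

|z1+z2| = 9.0139 ≤ |z1|+|z2| = 12.3772 (verified)


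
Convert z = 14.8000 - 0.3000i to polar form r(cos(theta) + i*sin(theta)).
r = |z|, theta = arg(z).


r = sqrt(219.04+0.09) = sqrt(219.13) = 14.8030
theta = atan2(-0.3, 14.8) = -1.1612 degrees

r = 14.8030, theta = -1.1612 degrees


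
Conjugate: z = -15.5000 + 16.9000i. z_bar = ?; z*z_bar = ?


z_bar = -15.5000 - 16.9000i
z*z_bar = (-15.5)^2 + 16.9^2 = 240.25 + 285.61 = 525.86

z_bar = -15.5000 - 16.9000i, z*z_bar = 525.86


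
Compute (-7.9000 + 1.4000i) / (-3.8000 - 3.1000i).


Conjugate of z2 = -3.8000 + 3.1000i
Numerator: (-7.9000 + 1.4000i)(-3.8000 + 3.1000i) = 25.6800 - 29.8100i
Denominator: (-3.8)^2 + (-3.1)^2 = 24.05
Result = (25.6800 - 29.8100i)/24.05

1.0678 - 1.2395i


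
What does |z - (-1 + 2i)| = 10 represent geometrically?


|z - z0| = r is a circle with center z0 and radius r.
Center = (-1, 2), radius = 10

Circle with center (-1, 2) and radius 10


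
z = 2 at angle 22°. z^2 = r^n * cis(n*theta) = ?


r^2 = 2^2 = 4
n*theta = 2*22° = 44° = 44° (mod 360)
a = 4*cos(44°) = 2.8774
b = 4*sin(44°) = 2.7786

4 cis(44°) = 2.8774 + 2.7786i


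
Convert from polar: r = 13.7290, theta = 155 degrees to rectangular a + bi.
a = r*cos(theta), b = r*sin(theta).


a = 13.7290*cos(155°) = 13.7290*(-0.90631) = -12.4427
b = 13.7290*sin(155°) = 13.7290*0.42262 = 5.8021

-12.4427 + 5.8021i


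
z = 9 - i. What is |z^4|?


|z| = sqrt(81+1) = sqrt(82) = 9.0554
|z^4| = |z|^4 = (sqrt(82))^4 = 82^2 = 6724

|z^4| = 6724


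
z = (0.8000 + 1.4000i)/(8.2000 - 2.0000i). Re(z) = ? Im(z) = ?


Multiply by conjugate: (0.8000 + 1.4000i)(8.2000 + 2.0000i) / (8.2^2 + (-2)^2)
Numerator real = 0.8*8.2 + 1.4*(-2) = 3.76
Numerator imag = 1.4*8.2 - 0.8*(-2) = 13.08
Denominator = 71.24
Re(z) = 3.76/71.24 = 0.0528
Im(z) = 13.08/71.24 = 0.1836

Re(z) = 0.0528, Im(z) = 0.1836


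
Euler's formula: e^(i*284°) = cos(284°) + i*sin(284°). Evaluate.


cos(284°) = 0.2419
sin(284°) = -0.9703

e^(i*284°) = 0.2419 - 0.9703i


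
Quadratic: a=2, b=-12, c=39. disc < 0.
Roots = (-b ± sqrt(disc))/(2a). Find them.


disc = (-12)^2 - 4*2*39 = 144 - 312 = -168
sqrt(|disc|) = sqrt(168) = 12.9615
Real part = 12/(2*2) = 3.0000
Imag part = 12.9615/(2*2) = 3.2404

3.0000 ± 3.2404i


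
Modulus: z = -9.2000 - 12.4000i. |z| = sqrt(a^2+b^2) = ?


|z| = sqrt((-9.2)^2 + (-12.4)^2) = sqrt(84.64 + 153.76) = sqrt(238.4) = 15.4402

|z| = 15.4402


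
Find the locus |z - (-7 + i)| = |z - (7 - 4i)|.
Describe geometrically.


Equal distances means the locus is the perpendicular bisector of z1 and z2.
Midpoint = ((-7+7)/2, (1+(-4))/2) = (0, -1.5000)

Perpendicular bisector through (0, -1.5000)


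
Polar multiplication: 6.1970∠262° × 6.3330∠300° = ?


r = 6.1970 * 6.3330 = 39.2456
theta = 262° + 300° = 562° = 202° (mod 360)

39.2456 cis(202°)


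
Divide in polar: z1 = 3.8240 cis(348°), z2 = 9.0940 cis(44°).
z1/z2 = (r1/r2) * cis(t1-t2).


r = 3.8240 / 9.0940 = 0.4205
theta = 348° - 44° = 304° = 304° (mod 360)

0.4205 cis(304°)


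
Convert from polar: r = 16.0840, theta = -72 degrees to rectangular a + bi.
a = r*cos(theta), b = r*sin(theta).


a = 16.0840*cos(-72°) = 16.0840*0.309017 = 4.9702
b = 16.0840*sin(-72°) = 16.0840*(-0.95106) = -15.2968

4.9702 - 15.2968i


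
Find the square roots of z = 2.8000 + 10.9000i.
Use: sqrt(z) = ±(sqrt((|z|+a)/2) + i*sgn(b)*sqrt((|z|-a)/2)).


|z| = sqrt(7.84+118.81) = 11.2539
sqrt((|z|+a)/2) = sqrt((11.2539+2.8)/2) = sqrt(7.0269) = 2.6508
sqrt((|z|-a)/2) = sqrt((11.2539-2.8)/2) = sqrt(4.2269) = 2.0560

±(2.6508 + 2.0560i) i.e. 2.6508 + 2.0560i and -2.6508 - 2.0560i


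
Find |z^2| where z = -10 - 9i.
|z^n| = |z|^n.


|z| = sqrt(100+81) = sqrt(181) = 13.4536
|z^2| = |z|^2 = (sqrt(181))^2 = 181

|z^2| = 181


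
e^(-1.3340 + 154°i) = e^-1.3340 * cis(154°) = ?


e^-1.3340 = 0.26342
cos(154°) = -0.8988
sin(154°) = 0.4384
Real = 0.26342*(-0.8988) = -0.2368
Imag = 0.26342*0.4384 = 0.1155

-0.2368 + 0.1155i


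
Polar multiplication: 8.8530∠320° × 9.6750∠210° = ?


r = 8.8530 * 9.6750 = 85.6528
theta = 320° + 210° = 530° = 170° (mod 360)

85.6528 cis(170°)


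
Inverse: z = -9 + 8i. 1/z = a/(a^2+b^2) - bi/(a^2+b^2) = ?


|z|^2 = 81+64 = 145
1/z = (-9 - 8i)/145

1/z = -0.0621 - 0.0552i


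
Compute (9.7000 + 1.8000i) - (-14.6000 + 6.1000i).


Real: 9.7 + 14.6 = 24.3
Imag: 1.8 - 6.1 = -4.3

24.3000 - 4.3000i


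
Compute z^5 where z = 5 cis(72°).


r^5 = 5^5 = 3125
n*theta = 5*72° = 360° = 0° (mod 360)
a = 3125*cos(0°) = 3125.0000
b = 3125*sin(0°) = 0

3125 cis(0°) = 3125.0000 + 0i


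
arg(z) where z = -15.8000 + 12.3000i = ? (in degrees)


Re = -15.8, Im = 12.3
arg = atan2(12.3, -15.8) = 142.0999 degrees

arg(z) = 142.0999 degrees


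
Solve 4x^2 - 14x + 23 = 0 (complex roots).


disc = (-14)^2 - 4*4*23 = 196 - 368 = -172
sqrt(|disc|) = sqrt(172) = 13.1149
Real part = 14/(2*4) = 1.7500
Imag part = 13.1149/(2*4) = 1.6394

1.7500 ± 1.6394i


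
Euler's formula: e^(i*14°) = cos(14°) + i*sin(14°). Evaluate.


cos(14°) = 0.9703
sin(14°) = 0.2419

e^(i*14°) = 0.9703 + 0.2419i


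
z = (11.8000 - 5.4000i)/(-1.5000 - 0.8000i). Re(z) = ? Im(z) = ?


Multiply by conjugate: (11.8000 - 5.4000i)(-1.5000 + 0.8000i) / ((-1.5)^2 + (-0.8)^2)
Numerator real = 11.8*(-1.5) - (5.4)*(-0.8) = -13.38
Numerator imag = -5.4*(-1.5) - 11.8*(-0.8) = 17.54
Denominator = 2.89
Re(z) = -13.38/2.89 = -4.6298
Im(z) = 17.54/2.89 = 6.0692

Re(z) = -4.6298, Im(z) = 6.0692


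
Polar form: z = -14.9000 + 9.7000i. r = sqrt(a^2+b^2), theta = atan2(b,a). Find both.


r = sqrt(222.01+94.09) = sqrt(316.1) = 17.7792
theta = atan2(9.7, -14.9) = 146.9356 degrees

r = 17.7792, theta = 146.9356 degrees


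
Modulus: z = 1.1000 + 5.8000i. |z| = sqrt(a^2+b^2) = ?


|z| = sqrt(1.1^2 + 5.8^2) = sqrt(1.21 + 33.64) = sqrt(34.85) = 5.9034

|z| = 5.9034


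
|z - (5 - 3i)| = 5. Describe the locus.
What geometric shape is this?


|z - z0| = r is a circle with center z0 and radius r.
Center = (5, -3), radius = 5

Circle with center (5, -3) and radius 5


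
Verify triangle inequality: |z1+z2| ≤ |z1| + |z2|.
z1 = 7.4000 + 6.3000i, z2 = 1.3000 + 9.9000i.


|z1| = sqrt(7.4^2 + 6.3^2) = sqrt(94.45) = 9.7185
|z2| = sqrt(1.3^2 + 9.9^2) = sqrt(99.7) = 9.9850
z1+z2 = 8.7000 + 16.2000i
|z1+z2| = sqrt(338.13) = 18.3883
|z1|+|z2| = 9.7185 + 9.9850 = 19.7035

|z1+z2| = 18.3883 ≤ |z1|+|z2| = 19.7035 (verified)


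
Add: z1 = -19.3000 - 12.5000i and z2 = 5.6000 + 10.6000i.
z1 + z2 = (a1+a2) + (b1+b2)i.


Real: -19.3 + 5.6 = -13.7
Imag: -12.5 + 10.6 = -1.9

-13.7000 - 1.9000i


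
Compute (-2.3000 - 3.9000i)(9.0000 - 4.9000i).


Real = -2.3*9 - (-3.9)*(-4.9) = -20.7 - 19.11 = -39.81
Imag = -2.3*(-4.9) + 9*(-3.9) = 11.27 - (35.1) = -23.83

-39.8100 - 23.8300i


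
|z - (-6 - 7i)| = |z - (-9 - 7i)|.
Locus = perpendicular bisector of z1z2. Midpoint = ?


Equal distances means the locus is the perpendicular bisector of z1 and z2.
Midpoint = ((-6+(-9))/2, (-7+(-7))/2) = (-7.5000, -7.0000)

Perpendicular bisector through (-7.5000, -7.0000)


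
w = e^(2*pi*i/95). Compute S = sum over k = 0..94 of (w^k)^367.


The roots are w_k = w^k with w = e^(2*pi*i/95), and (w^k)^367 = (w^367)^k.
So S = 1 + u + u^2 + ... + u^(94) with u = w^367.
367 = 3*95 + 82, so 367 is not a multiple of 95: u = (w^95)^3 * w^82 = w^82 ≠ 1 (w is a primitive 95th root), while u^95 = (w^95)^367 = 1.
Geometric series: S = (1 - u^95)/(1 - u) = (1 - 1)/(1 - u) = 0

S = 0


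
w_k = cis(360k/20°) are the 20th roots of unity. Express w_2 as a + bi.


Angle = 360*2/20 = 36°
a = cos(36°) = 0.8090
b = sin(36°) = 0.5878

0.8090 + 0.5878i


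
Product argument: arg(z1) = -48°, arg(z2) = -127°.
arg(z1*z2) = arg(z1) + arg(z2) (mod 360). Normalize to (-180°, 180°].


arg(z1*z2) = -48° - 127° = -175°
Normalized to (-180°, 180°]: -175°

-175°


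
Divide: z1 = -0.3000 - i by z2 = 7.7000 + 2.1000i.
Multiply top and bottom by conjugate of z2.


Conjugate of z2 = 7.7000 - 2.1000i
Numerator: (-0.3000 - i)(7.7000 - 2.1000i) = -4.4100 - 7.0700i
Denominator: 7.7^2 + 2.1^2 = 63.7
Result = (-4.4100 - 7.0700i)/63.7

-0.0692 - 0.1110i


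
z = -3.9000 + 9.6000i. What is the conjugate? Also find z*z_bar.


z_bar = -3.9000 - 9.6000i
z*z_bar = (-3.9)^2 + 9.6^2 = 15.21 + 92.16 = 107.37

z_bar = -3.9000 - 9.6000i, z*z_bar = 107.37


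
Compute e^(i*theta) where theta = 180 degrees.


cos(180°) = -1.0000
sin(180°) = 0

e^(i*180°) = -1.0000 + 0i


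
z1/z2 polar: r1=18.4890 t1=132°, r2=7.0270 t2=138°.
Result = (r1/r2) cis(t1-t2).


r = 18.4890 / 7.0270 = 2.6311
theta = 132° - 138° = -6° = 354° (mod 360)

2.6311 cis(354°)


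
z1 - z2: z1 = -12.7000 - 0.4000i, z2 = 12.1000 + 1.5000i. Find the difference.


Real: -12.7 - 12.1 = -24.8
Imag: -0.4 - 1.5 = -1.9

-24.8000 - 1.9000i


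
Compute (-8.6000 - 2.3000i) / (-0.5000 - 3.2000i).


Conjugate of z2 = -0.5000 + 3.2000i
Numerator: (-8.6000 - 2.3000i)(-0.5000 + 3.2000i) = 11.6600 - 26.3700i
Denominator: (-0.5)^2 + (-3.2)^2 = 10.49
Result = (11.6600 - 26.3700i)/10.49

1.1115 - 2.5138i


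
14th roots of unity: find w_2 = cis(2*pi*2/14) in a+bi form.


Angle = 360*2/14 = 51.4286°
a = cos(51.4286°) = 0.6235
b = sin(51.4286°) = 0.7818

0.6235 + 0.7818i


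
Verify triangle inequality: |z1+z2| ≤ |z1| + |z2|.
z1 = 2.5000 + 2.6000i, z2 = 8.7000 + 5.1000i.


|z1| = sqrt(2.5^2 + 2.6^2) = sqrt(13.01) = 3.6069
|z2| = sqrt(8.7^2 + 5.1^2) = sqrt(101.7) = 10.0846
z1+z2 = 11.2000 + 7.7000i
|z1+z2| = sqrt(184.73) = 13.5915
|z1|+|z2| = 3.6069 + 10.0846 = 13.6915

|z1+z2| = 13.5915 ≤ |z1|+|z2| = 13.6915 (verified)


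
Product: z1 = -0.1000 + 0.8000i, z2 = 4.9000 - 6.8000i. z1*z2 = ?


Real = -0.1*4.9 - 0.8*(-6.8) = -0.49 - (-5.44) = 4.95
Imag = -0.1*(-6.8) + 4.9*0.8 = 0.68 + 3.92 = 4.6

4.9500 + 4.6000i


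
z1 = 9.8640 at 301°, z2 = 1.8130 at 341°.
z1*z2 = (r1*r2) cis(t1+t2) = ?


r = 9.8640 * 1.8130 = 17.8834
theta = 301° + 341° = 642° = 282° (mod 360)

17.8834 cis(282°)


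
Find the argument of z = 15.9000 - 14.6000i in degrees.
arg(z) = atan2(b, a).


Re = 15.9, Im = -14.6
arg = atan2(-14.6, 15.9) = -42.5594 degrees

arg(z) = -42.5594 degrees


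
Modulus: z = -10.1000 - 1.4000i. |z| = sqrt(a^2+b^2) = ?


|z| = sqrt((-10.1)^2 + (-1.4)^2) = sqrt(102.01 + 1.96) = sqrt(103.97) = 10.1966

|z| = 10.1966


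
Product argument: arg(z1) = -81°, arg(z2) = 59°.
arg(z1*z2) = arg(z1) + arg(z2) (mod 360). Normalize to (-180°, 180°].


arg(z1*z2) = -81° + 59° = -22°
Normalized to (-180°, 180°]: -22°

-22°


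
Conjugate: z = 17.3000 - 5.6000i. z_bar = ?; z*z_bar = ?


z_bar = 17.3000 + 5.6000i
z*z_bar = 17.3^2 + (-5.6)^2 = 299.29 + 31.36 = 330.65

z_bar = 17.3000 + 5.6000i, z*z_bar = 330.65


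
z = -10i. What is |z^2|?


|z| = sqrt(0+100) = sqrt(100) = 10
|z^2| = |z|^2 = 10^2 = 100

|z^2| = 100


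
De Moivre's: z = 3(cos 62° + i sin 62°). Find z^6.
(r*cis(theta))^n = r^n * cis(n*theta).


r^6 = 3^6 = 729
n*theta = 6*62° = 372° = 12° (mod 360)
a = 729*cos(12°) = 713.0696
b = 729*sin(12°) = 151.5676

729 cis(12°) = 713.0696 + 151.5676i


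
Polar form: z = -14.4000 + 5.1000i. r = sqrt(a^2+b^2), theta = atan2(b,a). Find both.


r = sqrt(207.36+26.01) = sqrt(233.37) = 15.2765
theta = atan2(5.1, -14.4) = 160.4976 degrees

r = 15.2765, theta = 160.4976 degrees


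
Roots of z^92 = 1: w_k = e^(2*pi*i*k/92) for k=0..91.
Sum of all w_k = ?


The sum of all 92th roots of unity is 0.
Geometric series: (1 - w^92)/(1 - w) = (1-1)/(1-w) = 0 since w^92 = 1, w ≠ 1.
Alternatively: coefficient of z^91 in z^92 - 1 is 0.

0


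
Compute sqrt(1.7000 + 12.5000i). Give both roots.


|z| = sqrt(2.89+156.25) = 12.6151
sqrt((|z|+a)/2) = sqrt((12.6151+1.7)/2) = sqrt(7.1575) = 2.6754
sqrt((|z|-a)/2) = sqrt((12.6151-1.7)/2) = sqrt(5.4575) = 2.3361

±(2.6754 + 2.3361i) i.e. 2.6754 + 2.3361i and -2.6754 - 2.3361i


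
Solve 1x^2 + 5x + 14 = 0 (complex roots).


disc = 5^2 - 4*1*14 = 25 - 56 = -31
sqrt(|disc|) = sqrt(31) = 5.5678
Real part = -5/(2*1) = -2.5000
Imag part = 5.5678/(2*1) = 2.7839

-2.5000 ± 2.7839i


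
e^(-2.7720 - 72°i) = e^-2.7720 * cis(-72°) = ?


e^-2.7720 = 0.06254
cos(-72°) = 0.309
sin(-72°) = -0.9511
Real = 0.06254*0.309 = 0.0193
Imag = 0.06254*(-0.9511) = -0.0595

0.0193 - 0.0595i


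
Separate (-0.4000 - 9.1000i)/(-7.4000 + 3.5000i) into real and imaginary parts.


Multiply by conjugate: (-0.4000 - 9.1000i)(-7.4000 - 3.5000i) / ((-7.4)^2 + 3.5^2)
Numerator real = -0.4*(-7.4) - (9.1)*3.5 = -28.89
Numerator imag = -9.1*(-7.4) - (-0.4)*3.5 = 68.74
Denominator = 67.01
Re(z) = -28.89/67.01 = -0.4311
Im(z) = 68.74/67.01 = 1.0258

Re(z) = -0.4311, Im(z) = 1.0258


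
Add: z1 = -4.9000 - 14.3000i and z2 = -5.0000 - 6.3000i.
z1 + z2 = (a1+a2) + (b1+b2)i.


Real: -4.9 - 5 = -9.9
Imag: -14.3 - 6.3 = -20.6

-9.9000 - 20.6000i


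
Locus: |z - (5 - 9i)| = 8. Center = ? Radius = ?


|z - z0| = r is a circle with center z0 and radius r.
Center = (5, -9), radius = 8

Circle with center (5, -9) and radius 8


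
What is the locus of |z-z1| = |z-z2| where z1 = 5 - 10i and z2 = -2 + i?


Equal distances means the locus is the perpendicular bisector of z1 and z2.
Midpoint = ((5+(-2))/2, (-10+1)/2) = (1.5000, -4.5000)

Perpendicular bisector through (1.5000, -4.5000)


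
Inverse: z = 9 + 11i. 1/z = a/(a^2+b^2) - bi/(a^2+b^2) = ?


|z|^2 = 81+121 = 202
1/z = (9 - 11i)/202

1/z = 0.0446 - 0.0545i


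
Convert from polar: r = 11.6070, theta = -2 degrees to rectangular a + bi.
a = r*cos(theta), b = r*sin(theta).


a = 11.6070*cos(-2°) = 11.6070*0.99939 = 11.5999
b = 11.6070*sin(-2°) = 11.6070*(-0.0349) = -0.4051

11.5999 - 0.4051i


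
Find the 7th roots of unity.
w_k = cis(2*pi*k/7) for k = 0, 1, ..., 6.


The 7th roots of unity are cis(360k/7°) for k=0..6
Angle step = 360/7 = 51.4286°
Primitive root: cis(51.4286°)
Primitive root = 0.6235 + 0.7818i

7 roots at angles: 0°, 51.4286°, 102.8571°, 154.2857°, 205.7143°, 257.1429°, 308.5714°


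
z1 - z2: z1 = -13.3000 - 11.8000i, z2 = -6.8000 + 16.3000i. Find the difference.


Real: -13.3 + 6.8 = -6.5
Imag: -11.8 - 16.3 = -28.1

-6.5000 - 28.1000i
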